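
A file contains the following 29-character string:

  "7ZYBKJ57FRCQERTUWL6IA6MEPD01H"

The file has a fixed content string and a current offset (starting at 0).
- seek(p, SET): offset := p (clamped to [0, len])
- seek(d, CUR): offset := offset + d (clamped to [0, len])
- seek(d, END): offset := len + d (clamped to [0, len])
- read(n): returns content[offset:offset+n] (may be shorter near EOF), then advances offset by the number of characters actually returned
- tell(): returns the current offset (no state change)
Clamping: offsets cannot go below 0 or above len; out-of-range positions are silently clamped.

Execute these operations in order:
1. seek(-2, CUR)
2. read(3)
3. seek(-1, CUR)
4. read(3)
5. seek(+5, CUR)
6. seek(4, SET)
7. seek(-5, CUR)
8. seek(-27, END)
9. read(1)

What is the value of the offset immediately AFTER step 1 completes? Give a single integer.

After 1 (seek(-2, CUR)): offset=0

Answer: 0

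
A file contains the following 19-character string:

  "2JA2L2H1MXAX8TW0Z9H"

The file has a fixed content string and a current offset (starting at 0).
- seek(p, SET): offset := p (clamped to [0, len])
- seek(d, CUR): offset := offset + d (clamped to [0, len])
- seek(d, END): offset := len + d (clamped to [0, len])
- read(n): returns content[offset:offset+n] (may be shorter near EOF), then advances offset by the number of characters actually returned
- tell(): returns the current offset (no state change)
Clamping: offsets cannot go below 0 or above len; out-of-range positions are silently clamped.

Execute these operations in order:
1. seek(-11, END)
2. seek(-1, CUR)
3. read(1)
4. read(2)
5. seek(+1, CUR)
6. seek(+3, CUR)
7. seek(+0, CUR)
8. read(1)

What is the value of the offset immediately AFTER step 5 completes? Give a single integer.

Answer: 11

Derivation:
After 1 (seek(-11, END)): offset=8
After 2 (seek(-1, CUR)): offset=7
After 3 (read(1)): returned '1', offset=8
After 4 (read(2)): returned 'MX', offset=10
After 5 (seek(+1, CUR)): offset=11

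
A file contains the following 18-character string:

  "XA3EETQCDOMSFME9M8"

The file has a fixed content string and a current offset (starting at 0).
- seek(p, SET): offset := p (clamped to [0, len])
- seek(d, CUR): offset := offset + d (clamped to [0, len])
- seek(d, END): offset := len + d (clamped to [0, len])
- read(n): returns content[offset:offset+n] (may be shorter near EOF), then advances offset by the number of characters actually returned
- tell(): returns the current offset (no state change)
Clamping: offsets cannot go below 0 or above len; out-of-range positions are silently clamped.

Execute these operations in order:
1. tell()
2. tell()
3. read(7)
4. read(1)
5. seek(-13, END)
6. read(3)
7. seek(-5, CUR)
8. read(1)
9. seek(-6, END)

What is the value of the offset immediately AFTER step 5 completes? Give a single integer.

After 1 (tell()): offset=0
After 2 (tell()): offset=0
After 3 (read(7)): returned 'XA3EETQ', offset=7
After 4 (read(1)): returned 'C', offset=8
After 5 (seek(-13, END)): offset=5

Answer: 5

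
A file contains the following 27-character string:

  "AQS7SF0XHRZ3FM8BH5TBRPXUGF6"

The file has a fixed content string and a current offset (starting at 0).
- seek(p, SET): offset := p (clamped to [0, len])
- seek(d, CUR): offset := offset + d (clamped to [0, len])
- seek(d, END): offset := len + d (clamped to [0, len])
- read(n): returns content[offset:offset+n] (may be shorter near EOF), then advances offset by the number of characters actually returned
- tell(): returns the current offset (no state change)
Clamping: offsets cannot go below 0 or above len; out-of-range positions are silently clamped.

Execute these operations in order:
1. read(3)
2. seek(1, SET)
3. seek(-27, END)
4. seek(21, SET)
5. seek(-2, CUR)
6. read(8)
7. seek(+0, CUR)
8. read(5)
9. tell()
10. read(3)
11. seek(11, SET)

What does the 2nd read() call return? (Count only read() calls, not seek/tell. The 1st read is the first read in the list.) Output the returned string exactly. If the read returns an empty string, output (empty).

Answer: BRPXUGF6

Derivation:
After 1 (read(3)): returned 'AQS', offset=3
After 2 (seek(1, SET)): offset=1
After 3 (seek(-27, END)): offset=0
After 4 (seek(21, SET)): offset=21
After 5 (seek(-2, CUR)): offset=19
After 6 (read(8)): returned 'BRPXUGF6', offset=27
After 7 (seek(+0, CUR)): offset=27
After 8 (read(5)): returned '', offset=27
After 9 (tell()): offset=27
After 10 (read(3)): returned '', offset=27
After 11 (seek(11, SET)): offset=11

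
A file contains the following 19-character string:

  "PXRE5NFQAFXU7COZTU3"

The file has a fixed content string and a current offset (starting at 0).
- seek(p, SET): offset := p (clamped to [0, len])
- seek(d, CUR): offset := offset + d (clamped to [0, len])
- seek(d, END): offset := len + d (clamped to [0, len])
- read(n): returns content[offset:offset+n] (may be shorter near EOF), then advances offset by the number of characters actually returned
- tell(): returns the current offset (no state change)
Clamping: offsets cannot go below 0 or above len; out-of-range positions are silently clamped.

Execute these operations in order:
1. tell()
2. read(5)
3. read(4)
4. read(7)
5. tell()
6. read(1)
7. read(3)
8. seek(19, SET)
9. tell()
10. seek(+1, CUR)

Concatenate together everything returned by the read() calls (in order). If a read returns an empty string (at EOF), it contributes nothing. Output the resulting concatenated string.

Answer: PXRE5NFQAFXU7COZTU3

Derivation:
After 1 (tell()): offset=0
After 2 (read(5)): returned 'PXRE5', offset=5
After 3 (read(4)): returned 'NFQA', offset=9
After 4 (read(7)): returned 'FXU7COZ', offset=16
After 5 (tell()): offset=16
After 6 (read(1)): returned 'T', offset=17
After 7 (read(3)): returned 'U3', offset=19
After 8 (seek(19, SET)): offset=19
After 9 (tell()): offset=19
After 10 (seek(+1, CUR)): offset=19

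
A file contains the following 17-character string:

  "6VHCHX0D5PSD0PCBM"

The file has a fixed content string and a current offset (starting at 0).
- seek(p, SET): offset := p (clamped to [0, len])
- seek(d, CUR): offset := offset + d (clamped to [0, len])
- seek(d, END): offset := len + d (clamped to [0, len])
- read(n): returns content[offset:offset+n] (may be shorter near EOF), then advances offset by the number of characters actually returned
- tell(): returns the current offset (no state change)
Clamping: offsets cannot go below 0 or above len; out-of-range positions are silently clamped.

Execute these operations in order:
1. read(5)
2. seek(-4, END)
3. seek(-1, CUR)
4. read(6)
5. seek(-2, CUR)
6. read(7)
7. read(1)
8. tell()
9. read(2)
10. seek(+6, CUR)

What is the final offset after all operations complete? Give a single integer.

Answer: 17

Derivation:
After 1 (read(5)): returned '6VHCH', offset=5
After 2 (seek(-4, END)): offset=13
After 3 (seek(-1, CUR)): offset=12
After 4 (read(6)): returned '0PCBM', offset=17
After 5 (seek(-2, CUR)): offset=15
After 6 (read(7)): returned 'BM', offset=17
After 7 (read(1)): returned '', offset=17
After 8 (tell()): offset=17
After 9 (read(2)): returned '', offset=17
After 10 (seek(+6, CUR)): offset=17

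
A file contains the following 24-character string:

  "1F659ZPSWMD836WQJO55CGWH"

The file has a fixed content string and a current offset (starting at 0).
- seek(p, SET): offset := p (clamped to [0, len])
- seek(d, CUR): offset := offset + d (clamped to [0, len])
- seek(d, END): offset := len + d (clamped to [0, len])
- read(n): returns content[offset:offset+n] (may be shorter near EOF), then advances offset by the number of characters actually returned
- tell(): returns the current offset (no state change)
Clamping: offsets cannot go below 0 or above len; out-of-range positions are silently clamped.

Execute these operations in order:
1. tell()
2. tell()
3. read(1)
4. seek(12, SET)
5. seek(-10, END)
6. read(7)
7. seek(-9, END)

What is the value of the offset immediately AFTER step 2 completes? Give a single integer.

After 1 (tell()): offset=0
After 2 (tell()): offset=0

Answer: 0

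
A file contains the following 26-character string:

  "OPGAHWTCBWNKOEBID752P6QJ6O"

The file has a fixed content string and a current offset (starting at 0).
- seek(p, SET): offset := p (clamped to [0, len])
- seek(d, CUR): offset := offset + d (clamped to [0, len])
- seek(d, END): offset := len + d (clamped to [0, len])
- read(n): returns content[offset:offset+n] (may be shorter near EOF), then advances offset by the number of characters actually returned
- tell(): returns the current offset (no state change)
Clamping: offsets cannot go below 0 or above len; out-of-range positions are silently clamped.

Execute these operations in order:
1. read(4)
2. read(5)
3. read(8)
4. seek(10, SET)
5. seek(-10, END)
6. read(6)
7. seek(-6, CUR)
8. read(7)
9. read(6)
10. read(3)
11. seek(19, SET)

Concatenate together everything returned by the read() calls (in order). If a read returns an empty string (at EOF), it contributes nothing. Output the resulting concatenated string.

Answer: OPGAHWTCBWNKOEBIDD752P6D752P6QJ6O

Derivation:
After 1 (read(4)): returned 'OPGA', offset=4
After 2 (read(5)): returned 'HWTCB', offset=9
After 3 (read(8)): returned 'WNKOEBID', offset=17
After 4 (seek(10, SET)): offset=10
After 5 (seek(-10, END)): offset=16
After 6 (read(6)): returned 'D752P6', offset=22
After 7 (seek(-6, CUR)): offset=16
After 8 (read(7)): returned 'D752P6Q', offset=23
After 9 (read(6)): returned 'J6O', offset=26
After 10 (read(3)): returned '', offset=26
After 11 (seek(19, SET)): offset=19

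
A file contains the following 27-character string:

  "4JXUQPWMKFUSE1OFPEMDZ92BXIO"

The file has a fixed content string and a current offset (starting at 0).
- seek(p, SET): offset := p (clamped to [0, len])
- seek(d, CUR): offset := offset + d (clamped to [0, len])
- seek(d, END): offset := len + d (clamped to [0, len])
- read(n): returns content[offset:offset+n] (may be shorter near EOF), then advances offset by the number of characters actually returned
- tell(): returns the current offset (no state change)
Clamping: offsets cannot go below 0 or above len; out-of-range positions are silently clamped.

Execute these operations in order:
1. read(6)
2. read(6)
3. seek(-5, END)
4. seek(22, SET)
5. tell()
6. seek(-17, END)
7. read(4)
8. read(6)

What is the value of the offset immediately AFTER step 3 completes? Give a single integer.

Answer: 22

Derivation:
After 1 (read(6)): returned '4JXUQP', offset=6
After 2 (read(6)): returned 'WMKFUS', offset=12
After 3 (seek(-5, END)): offset=22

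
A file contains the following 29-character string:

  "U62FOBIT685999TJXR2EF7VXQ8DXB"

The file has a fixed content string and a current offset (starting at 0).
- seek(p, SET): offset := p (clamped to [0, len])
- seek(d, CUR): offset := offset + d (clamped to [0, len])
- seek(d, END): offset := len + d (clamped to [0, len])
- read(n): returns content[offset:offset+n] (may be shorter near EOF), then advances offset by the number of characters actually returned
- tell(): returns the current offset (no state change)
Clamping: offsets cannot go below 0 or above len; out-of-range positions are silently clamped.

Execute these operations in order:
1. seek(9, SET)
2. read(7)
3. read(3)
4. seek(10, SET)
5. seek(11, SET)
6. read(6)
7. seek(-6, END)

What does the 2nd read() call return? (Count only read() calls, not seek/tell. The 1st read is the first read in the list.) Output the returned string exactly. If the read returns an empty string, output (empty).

Answer: XR2

Derivation:
After 1 (seek(9, SET)): offset=9
After 2 (read(7)): returned '85999TJ', offset=16
After 3 (read(3)): returned 'XR2', offset=19
After 4 (seek(10, SET)): offset=10
After 5 (seek(11, SET)): offset=11
After 6 (read(6)): returned '999TJX', offset=17
After 7 (seek(-6, END)): offset=23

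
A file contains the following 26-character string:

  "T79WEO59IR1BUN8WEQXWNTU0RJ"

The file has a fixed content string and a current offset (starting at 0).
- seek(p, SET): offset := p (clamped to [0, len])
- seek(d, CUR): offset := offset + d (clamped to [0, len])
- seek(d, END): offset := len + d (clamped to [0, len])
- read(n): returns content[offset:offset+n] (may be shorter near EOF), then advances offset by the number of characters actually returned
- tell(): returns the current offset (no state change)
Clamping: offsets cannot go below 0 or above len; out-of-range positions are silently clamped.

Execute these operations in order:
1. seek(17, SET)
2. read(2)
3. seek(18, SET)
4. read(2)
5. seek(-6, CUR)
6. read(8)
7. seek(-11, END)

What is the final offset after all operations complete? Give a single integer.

Answer: 15

Derivation:
After 1 (seek(17, SET)): offset=17
After 2 (read(2)): returned 'QX', offset=19
After 3 (seek(18, SET)): offset=18
After 4 (read(2)): returned 'XW', offset=20
After 5 (seek(-6, CUR)): offset=14
After 6 (read(8)): returned '8WEQXWNT', offset=22
After 7 (seek(-11, END)): offset=15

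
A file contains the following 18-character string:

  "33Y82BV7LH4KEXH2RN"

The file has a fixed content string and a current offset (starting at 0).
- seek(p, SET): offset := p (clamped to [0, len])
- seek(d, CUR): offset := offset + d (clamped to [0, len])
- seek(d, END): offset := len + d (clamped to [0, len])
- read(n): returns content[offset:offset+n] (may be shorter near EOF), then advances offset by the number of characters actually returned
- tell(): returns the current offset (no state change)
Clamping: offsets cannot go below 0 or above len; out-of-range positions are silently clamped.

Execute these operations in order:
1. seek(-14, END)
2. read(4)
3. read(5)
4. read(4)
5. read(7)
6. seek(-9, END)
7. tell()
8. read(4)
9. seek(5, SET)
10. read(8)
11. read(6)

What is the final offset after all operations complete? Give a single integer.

After 1 (seek(-14, END)): offset=4
After 2 (read(4)): returned '2BV7', offset=8
After 3 (read(5)): returned 'LH4KE', offset=13
After 4 (read(4)): returned 'XH2R', offset=17
After 5 (read(7)): returned 'N', offset=18
After 6 (seek(-9, END)): offset=9
After 7 (tell()): offset=9
After 8 (read(4)): returned 'H4KE', offset=13
After 9 (seek(5, SET)): offset=5
After 10 (read(8)): returned 'BV7LH4KE', offset=13
After 11 (read(6)): returned 'XH2RN', offset=18

Answer: 18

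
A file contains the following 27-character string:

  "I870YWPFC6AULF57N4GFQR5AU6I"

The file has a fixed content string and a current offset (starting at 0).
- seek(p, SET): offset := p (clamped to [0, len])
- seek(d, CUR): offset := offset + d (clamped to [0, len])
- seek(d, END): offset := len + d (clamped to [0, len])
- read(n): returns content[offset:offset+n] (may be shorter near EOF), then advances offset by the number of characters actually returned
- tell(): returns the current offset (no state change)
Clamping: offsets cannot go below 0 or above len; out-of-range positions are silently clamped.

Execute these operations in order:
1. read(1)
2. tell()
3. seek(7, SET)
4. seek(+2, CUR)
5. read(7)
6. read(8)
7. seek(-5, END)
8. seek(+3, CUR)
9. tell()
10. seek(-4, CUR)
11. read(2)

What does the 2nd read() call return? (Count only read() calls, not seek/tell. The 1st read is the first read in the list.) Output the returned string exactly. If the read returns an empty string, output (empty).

Answer: 6AULF57

Derivation:
After 1 (read(1)): returned 'I', offset=1
After 2 (tell()): offset=1
After 3 (seek(7, SET)): offset=7
After 4 (seek(+2, CUR)): offset=9
After 5 (read(7)): returned '6AULF57', offset=16
After 6 (read(8)): returned 'N4GFQR5A', offset=24
After 7 (seek(-5, END)): offset=22
After 8 (seek(+3, CUR)): offset=25
After 9 (tell()): offset=25
After 10 (seek(-4, CUR)): offset=21
After 11 (read(2)): returned 'R5', offset=23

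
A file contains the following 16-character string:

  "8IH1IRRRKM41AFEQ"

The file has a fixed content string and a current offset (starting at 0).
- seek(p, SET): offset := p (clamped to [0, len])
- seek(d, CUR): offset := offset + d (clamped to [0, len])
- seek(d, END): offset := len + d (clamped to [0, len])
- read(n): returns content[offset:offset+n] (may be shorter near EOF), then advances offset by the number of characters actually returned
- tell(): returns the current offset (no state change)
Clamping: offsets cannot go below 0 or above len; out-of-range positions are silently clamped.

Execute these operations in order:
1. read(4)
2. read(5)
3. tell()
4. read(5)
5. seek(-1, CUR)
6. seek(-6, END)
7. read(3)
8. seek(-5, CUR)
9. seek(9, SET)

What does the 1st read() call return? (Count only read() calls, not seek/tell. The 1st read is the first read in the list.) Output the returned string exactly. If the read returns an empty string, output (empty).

After 1 (read(4)): returned '8IH1', offset=4
After 2 (read(5)): returned 'IRRRK', offset=9
After 3 (tell()): offset=9
After 4 (read(5)): returned 'M41AF', offset=14
After 5 (seek(-1, CUR)): offset=13
After 6 (seek(-6, END)): offset=10
After 7 (read(3)): returned '41A', offset=13
After 8 (seek(-5, CUR)): offset=8
After 9 (seek(9, SET)): offset=9

Answer: 8IH1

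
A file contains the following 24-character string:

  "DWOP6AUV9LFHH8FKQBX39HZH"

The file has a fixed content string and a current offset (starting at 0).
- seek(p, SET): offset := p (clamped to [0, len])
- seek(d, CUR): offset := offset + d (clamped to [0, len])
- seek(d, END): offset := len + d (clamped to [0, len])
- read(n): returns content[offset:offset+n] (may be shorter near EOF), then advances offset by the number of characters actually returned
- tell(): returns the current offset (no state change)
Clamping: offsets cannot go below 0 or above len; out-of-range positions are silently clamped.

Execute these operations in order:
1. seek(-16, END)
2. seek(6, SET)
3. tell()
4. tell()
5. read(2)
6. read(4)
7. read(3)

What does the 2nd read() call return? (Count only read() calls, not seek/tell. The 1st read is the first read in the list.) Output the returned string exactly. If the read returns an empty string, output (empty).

After 1 (seek(-16, END)): offset=8
After 2 (seek(6, SET)): offset=6
After 3 (tell()): offset=6
After 4 (tell()): offset=6
After 5 (read(2)): returned 'UV', offset=8
After 6 (read(4)): returned '9LFH', offset=12
After 7 (read(3)): returned 'H8F', offset=15

Answer: 9LFH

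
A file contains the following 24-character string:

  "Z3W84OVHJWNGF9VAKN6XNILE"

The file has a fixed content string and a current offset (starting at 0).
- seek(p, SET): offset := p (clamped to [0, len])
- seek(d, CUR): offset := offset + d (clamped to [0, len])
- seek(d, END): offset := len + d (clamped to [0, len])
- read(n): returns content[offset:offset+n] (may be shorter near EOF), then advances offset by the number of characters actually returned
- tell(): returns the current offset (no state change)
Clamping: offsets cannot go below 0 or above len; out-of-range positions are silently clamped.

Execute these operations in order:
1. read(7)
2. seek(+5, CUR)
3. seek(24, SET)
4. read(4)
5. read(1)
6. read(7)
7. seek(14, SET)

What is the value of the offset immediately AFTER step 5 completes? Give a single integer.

Answer: 24

Derivation:
After 1 (read(7)): returned 'Z3W84OV', offset=7
After 2 (seek(+5, CUR)): offset=12
After 3 (seek(24, SET)): offset=24
After 4 (read(4)): returned '', offset=24
After 5 (read(1)): returned '', offset=24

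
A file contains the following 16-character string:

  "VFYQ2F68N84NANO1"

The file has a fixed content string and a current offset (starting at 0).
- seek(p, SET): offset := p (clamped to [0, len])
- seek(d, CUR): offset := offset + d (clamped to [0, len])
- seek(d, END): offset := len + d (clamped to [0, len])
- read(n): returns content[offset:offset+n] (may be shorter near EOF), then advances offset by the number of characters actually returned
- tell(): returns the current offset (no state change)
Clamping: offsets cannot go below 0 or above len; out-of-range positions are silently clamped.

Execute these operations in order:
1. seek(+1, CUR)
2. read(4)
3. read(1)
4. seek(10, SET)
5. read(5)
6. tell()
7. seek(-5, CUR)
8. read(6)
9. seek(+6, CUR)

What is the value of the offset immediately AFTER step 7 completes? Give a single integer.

After 1 (seek(+1, CUR)): offset=1
After 2 (read(4)): returned 'FYQ2', offset=5
After 3 (read(1)): returned 'F', offset=6
After 4 (seek(10, SET)): offset=10
After 5 (read(5)): returned '4NANO', offset=15
After 6 (tell()): offset=15
After 7 (seek(-5, CUR)): offset=10

Answer: 10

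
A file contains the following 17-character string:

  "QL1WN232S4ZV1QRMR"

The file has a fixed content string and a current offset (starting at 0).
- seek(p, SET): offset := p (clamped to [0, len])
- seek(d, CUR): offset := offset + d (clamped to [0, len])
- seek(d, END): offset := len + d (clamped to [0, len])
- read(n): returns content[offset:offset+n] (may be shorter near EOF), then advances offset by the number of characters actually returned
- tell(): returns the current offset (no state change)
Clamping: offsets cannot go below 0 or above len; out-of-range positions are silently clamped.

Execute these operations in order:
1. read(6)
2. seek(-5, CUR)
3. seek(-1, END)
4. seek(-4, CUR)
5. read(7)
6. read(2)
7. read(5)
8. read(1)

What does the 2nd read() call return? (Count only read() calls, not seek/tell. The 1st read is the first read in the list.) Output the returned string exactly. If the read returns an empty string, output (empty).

Answer: 1QRMR

Derivation:
After 1 (read(6)): returned 'QL1WN2', offset=6
After 2 (seek(-5, CUR)): offset=1
After 3 (seek(-1, END)): offset=16
After 4 (seek(-4, CUR)): offset=12
After 5 (read(7)): returned '1QRMR', offset=17
After 6 (read(2)): returned '', offset=17
After 7 (read(5)): returned '', offset=17
After 8 (read(1)): returned '', offset=17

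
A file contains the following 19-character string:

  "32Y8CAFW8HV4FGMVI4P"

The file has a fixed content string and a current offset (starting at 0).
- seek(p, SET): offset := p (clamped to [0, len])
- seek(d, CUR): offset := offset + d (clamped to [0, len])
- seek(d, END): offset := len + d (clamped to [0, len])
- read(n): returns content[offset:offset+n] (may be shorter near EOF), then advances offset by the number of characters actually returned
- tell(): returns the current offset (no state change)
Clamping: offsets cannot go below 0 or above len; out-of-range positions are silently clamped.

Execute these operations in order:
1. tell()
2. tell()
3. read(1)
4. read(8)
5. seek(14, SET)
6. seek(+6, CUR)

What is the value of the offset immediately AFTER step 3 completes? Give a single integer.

After 1 (tell()): offset=0
After 2 (tell()): offset=0
After 3 (read(1)): returned '3', offset=1

Answer: 1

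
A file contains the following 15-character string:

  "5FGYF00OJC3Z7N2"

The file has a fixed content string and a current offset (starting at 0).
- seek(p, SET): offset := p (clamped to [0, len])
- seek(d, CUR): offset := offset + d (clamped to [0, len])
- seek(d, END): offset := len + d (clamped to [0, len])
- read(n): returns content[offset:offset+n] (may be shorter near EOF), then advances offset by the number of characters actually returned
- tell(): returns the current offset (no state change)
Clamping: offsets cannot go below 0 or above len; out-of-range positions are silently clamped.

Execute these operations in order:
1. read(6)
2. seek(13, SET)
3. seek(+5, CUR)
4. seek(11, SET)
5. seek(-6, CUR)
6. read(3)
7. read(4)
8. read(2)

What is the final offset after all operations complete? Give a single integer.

After 1 (read(6)): returned '5FGYF0', offset=6
After 2 (seek(13, SET)): offset=13
After 3 (seek(+5, CUR)): offset=15
After 4 (seek(11, SET)): offset=11
After 5 (seek(-6, CUR)): offset=5
After 6 (read(3)): returned '00O', offset=8
After 7 (read(4)): returned 'JC3Z', offset=12
After 8 (read(2)): returned '7N', offset=14

Answer: 14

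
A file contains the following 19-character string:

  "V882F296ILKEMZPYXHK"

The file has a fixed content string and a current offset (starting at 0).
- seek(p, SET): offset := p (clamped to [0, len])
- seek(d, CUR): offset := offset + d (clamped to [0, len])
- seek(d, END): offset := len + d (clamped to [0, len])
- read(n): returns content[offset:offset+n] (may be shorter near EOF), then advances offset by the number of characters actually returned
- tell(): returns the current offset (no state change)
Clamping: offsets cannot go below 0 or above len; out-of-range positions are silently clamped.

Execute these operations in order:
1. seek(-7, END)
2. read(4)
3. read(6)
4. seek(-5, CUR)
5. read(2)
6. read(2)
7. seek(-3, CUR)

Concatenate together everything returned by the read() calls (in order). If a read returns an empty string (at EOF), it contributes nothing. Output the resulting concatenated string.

After 1 (seek(-7, END)): offset=12
After 2 (read(4)): returned 'MZPY', offset=16
After 3 (read(6)): returned 'XHK', offset=19
After 4 (seek(-5, CUR)): offset=14
After 5 (read(2)): returned 'PY', offset=16
After 6 (read(2)): returned 'XH', offset=18
After 7 (seek(-3, CUR)): offset=15

Answer: MZPYXHKPYXH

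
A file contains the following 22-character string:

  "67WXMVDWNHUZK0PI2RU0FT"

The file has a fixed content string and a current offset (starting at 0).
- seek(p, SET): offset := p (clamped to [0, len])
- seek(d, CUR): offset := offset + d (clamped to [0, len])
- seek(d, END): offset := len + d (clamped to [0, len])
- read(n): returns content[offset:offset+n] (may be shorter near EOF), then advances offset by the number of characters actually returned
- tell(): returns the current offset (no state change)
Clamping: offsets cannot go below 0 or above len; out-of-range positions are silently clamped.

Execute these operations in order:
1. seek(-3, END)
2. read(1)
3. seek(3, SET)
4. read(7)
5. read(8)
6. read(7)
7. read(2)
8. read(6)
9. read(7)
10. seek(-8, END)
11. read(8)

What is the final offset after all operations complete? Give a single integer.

Answer: 22

Derivation:
After 1 (seek(-3, END)): offset=19
After 2 (read(1)): returned '0', offset=20
After 3 (seek(3, SET)): offset=3
After 4 (read(7)): returned 'XMVDWNH', offset=10
After 5 (read(8)): returned 'UZK0PI2R', offset=18
After 6 (read(7)): returned 'U0FT', offset=22
After 7 (read(2)): returned '', offset=22
After 8 (read(6)): returned '', offset=22
After 9 (read(7)): returned '', offset=22
After 10 (seek(-8, END)): offset=14
After 11 (read(8)): returned 'PI2RU0FT', offset=22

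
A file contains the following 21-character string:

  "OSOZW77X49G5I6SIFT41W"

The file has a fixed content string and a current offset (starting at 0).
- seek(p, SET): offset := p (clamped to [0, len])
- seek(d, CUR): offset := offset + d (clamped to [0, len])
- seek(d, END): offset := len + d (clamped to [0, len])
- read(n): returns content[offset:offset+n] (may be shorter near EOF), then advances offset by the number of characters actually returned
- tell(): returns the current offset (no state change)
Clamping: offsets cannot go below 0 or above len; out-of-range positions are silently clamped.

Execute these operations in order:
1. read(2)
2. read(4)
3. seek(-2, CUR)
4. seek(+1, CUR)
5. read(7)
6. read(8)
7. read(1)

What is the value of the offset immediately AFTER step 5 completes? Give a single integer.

Answer: 12

Derivation:
After 1 (read(2)): returned 'OS', offset=2
After 2 (read(4)): returned 'OZW7', offset=6
After 3 (seek(-2, CUR)): offset=4
After 4 (seek(+1, CUR)): offset=5
After 5 (read(7)): returned '77X49G5', offset=12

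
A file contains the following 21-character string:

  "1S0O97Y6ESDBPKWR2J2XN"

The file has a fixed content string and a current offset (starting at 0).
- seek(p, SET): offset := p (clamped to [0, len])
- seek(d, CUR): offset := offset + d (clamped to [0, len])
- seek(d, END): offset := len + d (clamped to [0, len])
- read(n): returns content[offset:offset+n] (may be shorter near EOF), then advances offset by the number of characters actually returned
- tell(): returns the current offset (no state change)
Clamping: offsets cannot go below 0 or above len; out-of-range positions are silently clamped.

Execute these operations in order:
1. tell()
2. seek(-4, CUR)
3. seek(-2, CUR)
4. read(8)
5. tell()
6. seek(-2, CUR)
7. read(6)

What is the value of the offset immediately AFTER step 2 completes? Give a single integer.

Answer: 0

Derivation:
After 1 (tell()): offset=0
After 2 (seek(-4, CUR)): offset=0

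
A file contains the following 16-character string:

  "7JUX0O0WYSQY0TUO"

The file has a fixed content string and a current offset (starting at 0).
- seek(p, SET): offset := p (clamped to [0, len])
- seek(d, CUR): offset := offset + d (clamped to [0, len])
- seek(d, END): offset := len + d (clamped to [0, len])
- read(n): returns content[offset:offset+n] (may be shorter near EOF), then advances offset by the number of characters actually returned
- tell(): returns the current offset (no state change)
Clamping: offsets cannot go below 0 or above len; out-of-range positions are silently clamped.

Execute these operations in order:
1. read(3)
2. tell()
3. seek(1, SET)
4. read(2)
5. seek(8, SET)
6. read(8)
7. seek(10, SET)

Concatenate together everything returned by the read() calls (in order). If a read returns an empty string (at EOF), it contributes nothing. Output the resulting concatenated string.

After 1 (read(3)): returned '7JU', offset=3
After 2 (tell()): offset=3
After 3 (seek(1, SET)): offset=1
After 4 (read(2)): returned 'JU', offset=3
After 5 (seek(8, SET)): offset=8
After 6 (read(8)): returned 'YSQY0TUO', offset=16
After 7 (seek(10, SET)): offset=10

Answer: 7JUJUYSQY0TUO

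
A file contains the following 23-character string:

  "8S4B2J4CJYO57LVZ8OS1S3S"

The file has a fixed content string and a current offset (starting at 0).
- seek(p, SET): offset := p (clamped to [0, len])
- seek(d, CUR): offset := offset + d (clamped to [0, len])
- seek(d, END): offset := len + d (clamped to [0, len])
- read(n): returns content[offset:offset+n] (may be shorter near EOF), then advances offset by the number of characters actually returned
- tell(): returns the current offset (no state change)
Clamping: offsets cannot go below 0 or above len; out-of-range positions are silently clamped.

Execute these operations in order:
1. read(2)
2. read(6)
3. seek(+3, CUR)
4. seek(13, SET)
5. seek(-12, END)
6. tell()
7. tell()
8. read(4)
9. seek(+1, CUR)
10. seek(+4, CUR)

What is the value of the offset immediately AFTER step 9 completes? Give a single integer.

Answer: 16

Derivation:
After 1 (read(2)): returned '8S', offset=2
After 2 (read(6)): returned '4B2J4C', offset=8
After 3 (seek(+3, CUR)): offset=11
After 4 (seek(13, SET)): offset=13
After 5 (seek(-12, END)): offset=11
After 6 (tell()): offset=11
After 7 (tell()): offset=11
After 8 (read(4)): returned '57LV', offset=15
After 9 (seek(+1, CUR)): offset=16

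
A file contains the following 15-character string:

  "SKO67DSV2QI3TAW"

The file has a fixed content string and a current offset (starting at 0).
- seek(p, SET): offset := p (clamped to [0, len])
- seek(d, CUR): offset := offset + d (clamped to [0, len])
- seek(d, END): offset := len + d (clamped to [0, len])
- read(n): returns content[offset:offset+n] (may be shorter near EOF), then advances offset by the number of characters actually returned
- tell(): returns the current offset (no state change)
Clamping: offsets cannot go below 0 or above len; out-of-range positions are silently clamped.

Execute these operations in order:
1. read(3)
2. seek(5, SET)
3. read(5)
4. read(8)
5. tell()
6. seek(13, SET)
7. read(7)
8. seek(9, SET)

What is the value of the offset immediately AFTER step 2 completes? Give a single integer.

Answer: 5

Derivation:
After 1 (read(3)): returned 'SKO', offset=3
After 2 (seek(5, SET)): offset=5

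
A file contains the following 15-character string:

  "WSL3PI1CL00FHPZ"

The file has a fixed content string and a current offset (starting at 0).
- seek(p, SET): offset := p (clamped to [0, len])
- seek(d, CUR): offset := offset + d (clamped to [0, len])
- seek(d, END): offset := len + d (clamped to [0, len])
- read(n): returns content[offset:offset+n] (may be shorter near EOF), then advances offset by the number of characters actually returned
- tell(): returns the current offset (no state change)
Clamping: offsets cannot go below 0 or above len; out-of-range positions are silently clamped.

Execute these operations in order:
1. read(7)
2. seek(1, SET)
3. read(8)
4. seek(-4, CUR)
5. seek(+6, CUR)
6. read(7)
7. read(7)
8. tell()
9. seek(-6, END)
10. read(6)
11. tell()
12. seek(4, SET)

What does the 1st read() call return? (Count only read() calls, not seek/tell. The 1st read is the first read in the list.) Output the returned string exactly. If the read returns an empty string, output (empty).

Answer: WSL3PI1

Derivation:
After 1 (read(7)): returned 'WSL3PI1', offset=7
After 2 (seek(1, SET)): offset=1
After 3 (read(8)): returned 'SL3PI1CL', offset=9
After 4 (seek(-4, CUR)): offset=5
After 5 (seek(+6, CUR)): offset=11
After 6 (read(7)): returned 'FHPZ', offset=15
After 7 (read(7)): returned '', offset=15
After 8 (tell()): offset=15
After 9 (seek(-6, END)): offset=9
After 10 (read(6)): returned '00FHPZ', offset=15
After 11 (tell()): offset=15
After 12 (seek(4, SET)): offset=4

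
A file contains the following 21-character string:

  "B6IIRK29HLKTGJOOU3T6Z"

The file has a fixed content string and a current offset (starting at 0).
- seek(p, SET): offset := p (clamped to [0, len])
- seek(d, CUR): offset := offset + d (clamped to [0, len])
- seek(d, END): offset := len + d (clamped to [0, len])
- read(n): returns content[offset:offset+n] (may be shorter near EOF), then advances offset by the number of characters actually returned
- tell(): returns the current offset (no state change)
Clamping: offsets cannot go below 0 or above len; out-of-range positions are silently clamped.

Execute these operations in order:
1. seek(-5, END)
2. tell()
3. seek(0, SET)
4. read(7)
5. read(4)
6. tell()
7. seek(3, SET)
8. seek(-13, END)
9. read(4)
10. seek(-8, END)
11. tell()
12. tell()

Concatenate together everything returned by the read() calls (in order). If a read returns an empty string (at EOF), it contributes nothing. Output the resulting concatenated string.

Answer: B6IIRK29HLKHLKT

Derivation:
After 1 (seek(-5, END)): offset=16
After 2 (tell()): offset=16
After 3 (seek(0, SET)): offset=0
After 4 (read(7)): returned 'B6IIRK2', offset=7
After 5 (read(4)): returned '9HLK', offset=11
After 6 (tell()): offset=11
After 7 (seek(3, SET)): offset=3
After 8 (seek(-13, END)): offset=8
After 9 (read(4)): returned 'HLKT', offset=12
After 10 (seek(-8, END)): offset=13
After 11 (tell()): offset=13
After 12 (tell()): offset=13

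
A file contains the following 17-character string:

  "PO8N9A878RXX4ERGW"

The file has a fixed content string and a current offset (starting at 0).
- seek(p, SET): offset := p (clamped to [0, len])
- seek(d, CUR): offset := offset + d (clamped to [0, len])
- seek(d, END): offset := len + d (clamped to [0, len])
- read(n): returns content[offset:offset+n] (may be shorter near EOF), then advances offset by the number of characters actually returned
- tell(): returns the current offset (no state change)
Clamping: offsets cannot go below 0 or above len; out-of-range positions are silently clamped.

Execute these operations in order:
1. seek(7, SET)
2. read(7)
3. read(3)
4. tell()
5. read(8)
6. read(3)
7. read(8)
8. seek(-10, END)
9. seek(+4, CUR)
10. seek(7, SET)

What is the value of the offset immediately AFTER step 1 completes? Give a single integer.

After 1 (seek(7, SET)): offset=7

Answer: 7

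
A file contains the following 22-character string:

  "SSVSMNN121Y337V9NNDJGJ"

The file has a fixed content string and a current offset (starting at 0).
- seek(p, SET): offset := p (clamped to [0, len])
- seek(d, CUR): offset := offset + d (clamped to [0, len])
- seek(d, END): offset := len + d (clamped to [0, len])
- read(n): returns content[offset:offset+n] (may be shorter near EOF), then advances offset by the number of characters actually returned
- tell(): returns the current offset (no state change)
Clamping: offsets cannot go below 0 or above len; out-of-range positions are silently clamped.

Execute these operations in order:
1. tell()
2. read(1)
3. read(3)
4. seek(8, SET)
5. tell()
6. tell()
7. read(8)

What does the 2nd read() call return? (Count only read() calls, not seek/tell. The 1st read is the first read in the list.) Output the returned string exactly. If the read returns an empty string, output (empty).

After 1 (tell()): offset=0
After 2 (read(1)): returned 'S', offset=1
After 3 (read(3)): returned 'SVS', offset=4
After 4 (seek(8, SET)): offset=8
After 5 (tell()): offset=8
After 6 (tell()): offset=8
After 7 (read(8)): returned '21Y337V9', offset=16

Answer: SVS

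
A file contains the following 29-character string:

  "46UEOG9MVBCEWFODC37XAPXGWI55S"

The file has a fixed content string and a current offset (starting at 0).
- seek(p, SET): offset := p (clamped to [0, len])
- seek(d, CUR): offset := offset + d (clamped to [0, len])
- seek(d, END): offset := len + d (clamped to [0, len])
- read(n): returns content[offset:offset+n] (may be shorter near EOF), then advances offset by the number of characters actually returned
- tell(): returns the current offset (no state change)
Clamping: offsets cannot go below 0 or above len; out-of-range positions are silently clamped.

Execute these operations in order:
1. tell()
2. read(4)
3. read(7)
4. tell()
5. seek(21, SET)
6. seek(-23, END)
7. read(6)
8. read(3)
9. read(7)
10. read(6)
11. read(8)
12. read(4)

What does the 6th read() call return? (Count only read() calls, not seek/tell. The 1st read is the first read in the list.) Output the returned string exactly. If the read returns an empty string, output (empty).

Answer: XGWI55

Derivation:
After 1 (tell()): offset=0
After 2 (read(4)): returned '46UE', offset=4
After 3 (read(7)): returned 'OG9MVBC', offset=11
After 4 (tell()): offset=11
After 5 (seek(21, SET)): offset=21
After 6 (seek(-23, END)): offset=6
After 7 (read(6)): returned '9MVBCE', offset=12
After 8 (read(3)): returned 'WFO', offset=15
After 9 (read(7)): returned 'DC37XAP', offset=22
After 10 (read(6)): returned 'XGWI55', offset=28
After 11 (read(8)): returned 'S', offset=29
After 12 (read(4)): returned '', offset=29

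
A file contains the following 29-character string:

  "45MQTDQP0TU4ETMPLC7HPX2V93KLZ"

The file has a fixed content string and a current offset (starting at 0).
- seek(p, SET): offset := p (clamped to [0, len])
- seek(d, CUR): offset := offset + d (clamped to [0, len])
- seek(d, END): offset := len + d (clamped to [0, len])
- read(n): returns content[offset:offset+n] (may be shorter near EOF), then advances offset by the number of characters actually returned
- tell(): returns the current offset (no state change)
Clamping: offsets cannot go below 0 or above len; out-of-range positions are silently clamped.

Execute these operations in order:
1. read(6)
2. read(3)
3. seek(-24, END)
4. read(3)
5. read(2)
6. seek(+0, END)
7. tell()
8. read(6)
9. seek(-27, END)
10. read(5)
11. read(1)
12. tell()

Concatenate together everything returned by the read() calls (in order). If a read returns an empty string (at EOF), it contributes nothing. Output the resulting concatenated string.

After 1 (read(6)): returned '45MQTD', offset=6
After 2 (read(3)): returned 'QP0', offset=9
After 3 (seek(-24, END)): offset=5
After 4 (read(3)): returned 'DQP', offset=8
After 5 (read(2)): returned '0T', offset=10
After 6 (seek(+0, END)): offset=29
After 7 (tell()): offset=29
After 8 (read(6)): returned '', offset=29
After 9 (seek(-27, END)): offset=2
After 10 (read(5)): returned 'MQTDQ', offset=7
After 11 (read(1)): returned 'P', offset=8
After 12 (tell()): offset=8

Answer: 45MQTDQP0DQP0TMQTDQP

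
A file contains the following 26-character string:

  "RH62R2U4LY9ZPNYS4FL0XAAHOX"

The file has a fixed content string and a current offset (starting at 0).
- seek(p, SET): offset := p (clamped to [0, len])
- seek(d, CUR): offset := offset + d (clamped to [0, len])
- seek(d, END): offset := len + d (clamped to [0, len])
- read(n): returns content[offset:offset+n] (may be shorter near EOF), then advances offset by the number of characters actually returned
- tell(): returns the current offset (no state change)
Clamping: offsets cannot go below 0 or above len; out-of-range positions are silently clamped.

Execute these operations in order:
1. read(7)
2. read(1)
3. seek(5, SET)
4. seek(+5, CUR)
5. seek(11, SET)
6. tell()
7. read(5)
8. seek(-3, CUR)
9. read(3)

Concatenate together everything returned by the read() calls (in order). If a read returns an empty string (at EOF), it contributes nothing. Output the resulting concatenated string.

After 1 (read(7)): returned 'RH62R2U', offset=7
After 2 (read(1)): returned '4', offset=8
After 3 (seek(5, SET)): offset=5
After 4 (seek(+5, CUR)): offset=10
After 5 (seek(11, SET)): offset=11
After 6 (tell()): offset=11
After 7 (read(5)): returned 'ZPNYS', offset=16
After 8 (seek(-3, CUR)): offset=13
After 9 (read(3)): returned 'NYS', offset=16

Answer: RH62R2U4ZPNYSNYS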